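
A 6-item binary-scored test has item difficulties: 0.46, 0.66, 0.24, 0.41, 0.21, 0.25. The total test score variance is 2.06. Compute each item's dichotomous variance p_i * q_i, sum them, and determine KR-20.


For each item, compute p_i * q_i:
  Item 1: 0.46 * 0.54 = 0.2484
  Item 2: 0.66 * 0.34 = 0.2244
  Item 3: 0.24 * 0.76 = 0.1824
  Item 4: 0.41 * 0.59 = 0.2419
  Item 5: 0.21 * 0.79 = 0.1659
  Item 6: 0.25 * 0.75 = 0.1875
Sum(p_i * q_i) = 0.2484 + 0.2244 + 0.1824 + 0.2419 + 0.1659 + 0.1875 = 1.2505
KR-20 = (k/(k-1)) * (1 - Sum(p_i*q_i) / Var_total)
= (6/5) * (1 - 1.2505/2.06)
= 1.2 * 0.393
KR-20 = 0.4716

0.4716


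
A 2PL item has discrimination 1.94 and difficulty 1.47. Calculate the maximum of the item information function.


For 2PL, max info at theta = b = 1.47
I_max = a^2 / 4 = 1.94^2 / 4
= 3.7636 / 4
I_max = 0.9409

0.9409


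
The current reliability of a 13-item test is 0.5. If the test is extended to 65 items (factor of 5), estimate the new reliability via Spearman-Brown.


r_new = (n * rxx) / (1 + (n-1) * rxx)
r_new = (5 * 0.5) / (1 + 4 * 0.5)
r_new = 2.5 / 3.0
r_new = 0.8333

0.8333


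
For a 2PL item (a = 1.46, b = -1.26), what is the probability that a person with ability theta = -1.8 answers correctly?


a*(theta - b) = 1.46 * (-1.8 - -1.26) = -0.7884
exp(--0.7884) = 2.1999
P = 1 / (1 + 2.1999)
P = 0.3125

0.3125


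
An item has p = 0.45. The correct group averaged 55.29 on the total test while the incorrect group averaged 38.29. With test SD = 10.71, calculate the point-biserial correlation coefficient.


q = 1 - p = 0.55
rpb = ((M1 - M0) / SD) * sqrt(p * q)
rpb = ((55.29 - 38.29) / 10.71) * sqrt(0.45 * 0.55)
rpb = 0.7897

0.7897


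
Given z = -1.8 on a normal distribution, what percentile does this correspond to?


CDF(z) = 0.5 * (1 + erf(z/sqrt(2)))
erf(-1.2728) = -0.9281
CDF = 0.0359
Percentile rank = 0.0359 * 100 = 3.59

3.59


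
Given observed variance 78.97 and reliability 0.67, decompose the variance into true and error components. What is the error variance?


var_true = rxx * var_obs = 0.67 * 78.97 = 52.9099
var_error = var_obs - var_true
var_error = 78.97 - 52.9099
var_error = 26.0601

26.0601


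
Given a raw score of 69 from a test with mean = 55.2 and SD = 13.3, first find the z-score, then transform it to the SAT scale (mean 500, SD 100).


z = (X - mean) / SD = (69 - 55.2) / 13.3
z = 13.8 / 13.3
z = 1.0376
SAT-scale = SAT = 500 + 100z
Carry z at full precision (z = 13.8 / 13.3) into the conversion:
SAT-scale = 500 + 100 * (13.8 / 13.3) = 500 + 1380 / 13.3
SAT-scale = 500 + 103.7594
SAT-scale = 603.7594

603.7594


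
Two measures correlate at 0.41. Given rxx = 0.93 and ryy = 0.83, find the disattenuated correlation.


r_corrected = rxy / sqrt(rxx * ryy)
= 0.41 / sqrt(0.93 * 0.83)
= 0.41 / sqrt(0.7719)
= 0.41 / 0.878578
r_corrected = 0.4667

0.4667


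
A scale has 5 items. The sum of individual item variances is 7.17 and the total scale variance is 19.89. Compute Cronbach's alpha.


alpha = (k/(k-1)) * (1 - sum(si^2)/s_total^2)
= (5/4) * (1 - 7.17/19.89)
alpha = 0.7994

0.7994


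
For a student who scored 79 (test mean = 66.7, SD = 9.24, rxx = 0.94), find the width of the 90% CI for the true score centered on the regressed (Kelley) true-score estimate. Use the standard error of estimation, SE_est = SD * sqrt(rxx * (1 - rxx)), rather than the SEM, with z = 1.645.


True score estimate = 0.94*79 + 0.06*66.7 = 78.262
SE_est = SD * sqrt(rxx * (1 - rxx)) = 9.24 * sqrt(0.94 * 0.06) = 9.24 * sqrt(0.0564) = 2.194378
CI = T_est +/- z * SE_est, so width = 2 * z * SE_est = 2 * 1.645 * 2.194378
Width = 7.2195

7.2195


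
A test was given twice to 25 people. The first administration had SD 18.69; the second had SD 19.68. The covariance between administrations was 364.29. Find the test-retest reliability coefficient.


r = cov(X,Y) / (SD_X * SD_Y)
r = 364.29 / (18.69 * 19.68)
r = 364.29 / 367.8192
r = 0.9904

0.9904


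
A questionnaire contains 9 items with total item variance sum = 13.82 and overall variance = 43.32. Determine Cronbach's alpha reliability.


alpha = (k/(k-1)) * (1 - sum(si^2)/s_total^2)
= (9/8) * (1 - 13.82/43.32)
alpha = 0.7661

0.7661


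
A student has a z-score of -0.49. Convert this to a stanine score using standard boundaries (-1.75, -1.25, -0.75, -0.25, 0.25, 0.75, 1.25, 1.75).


Stanine boundaries: [-1.75, -1.25, -0.75, -0.25, 0.25, 0.75, 1.25, 1.75]
z = -0.49
Check each boundary:
  z >= -1.75 -> could be stanine 2
  z >= -1.25 -> could be stanine 3
  z >= -0.75 -> could be stanine 4
  z < -0.25
  z < 0.25
  z < 0.75
  z < 1.25
  z < 1.75
Highest qualifying boundary gives stanine = 4

4


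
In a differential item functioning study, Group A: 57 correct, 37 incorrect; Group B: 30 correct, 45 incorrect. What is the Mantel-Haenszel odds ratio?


Odds_A = 57/37 = 1.5405
Odds_B = 30/45 = 0.6667
OR = Odds_A / Odds_B = 1.5405 / 0.6667
Exactly, OR = (57 * 45) / (37 * 30) = 2565 / 1110
OR = 2.3108

2.3108


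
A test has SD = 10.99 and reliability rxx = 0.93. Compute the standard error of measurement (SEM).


SEM = SD * sqrt(1 - rxx)
SEM = 10.99 * sqrt(1 - 0.93)
SEM = 10.99 * sqrt(0.07) = 10.99 * 0.264575
SEM = 2.9077

2.9077


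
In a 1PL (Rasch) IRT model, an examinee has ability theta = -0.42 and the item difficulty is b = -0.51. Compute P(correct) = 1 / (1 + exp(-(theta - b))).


theta - b = -0.42 - -0.51 = 0.09
exp(-(theta - b)) = exp(-0.09) = 0.9139
P = 1 / (1 + 0.9139)
P = 0.5225

0.5225


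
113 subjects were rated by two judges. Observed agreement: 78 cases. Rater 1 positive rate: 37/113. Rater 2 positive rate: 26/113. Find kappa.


P_o = 78/113 = 0.690265
P_e = (37*26 + 76*87) / 12769 = 0.593155
kappa = (P_o - P_e) / (1 - P_e)
kappa = (0.690265 - 0.593155) / (1 - 0.593155)
kappa = 0.2387

0.2387


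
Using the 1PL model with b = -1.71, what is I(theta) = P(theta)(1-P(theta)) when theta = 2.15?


P = 1/(1+exp(-(2.15--1.71))) = 0.9794
I = P*(1-P) = 0.9794 * 0.0206
I = 0.0202

0.0202


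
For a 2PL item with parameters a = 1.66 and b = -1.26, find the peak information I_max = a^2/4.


For 2PL, max info at theta = b = -1.26
I_max = a^2 / 4 = 1.66^2 / 4
= 2.7556 / 4
I_max = 0.6889

0.6889


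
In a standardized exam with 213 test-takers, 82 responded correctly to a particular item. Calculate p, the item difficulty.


Item difficulty p = number correct / total examinees
p = 82 / 213
p = 0.385

0.385


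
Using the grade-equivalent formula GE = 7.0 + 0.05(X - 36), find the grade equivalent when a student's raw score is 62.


raw - median = 62 - 36 = 26
slope * diff = 0.05 * 26 = 1.3
GE = 7.0 + 1.3
GE = 8.3

8.3


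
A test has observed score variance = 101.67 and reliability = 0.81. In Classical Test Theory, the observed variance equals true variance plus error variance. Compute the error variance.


var_true = rxx * var_obs = 0.81 * 101.67 = 82.3527
var_error = var_obs - var_true
var_error = 101.67 - 82.3527
var_error = 19.3173

19.3173


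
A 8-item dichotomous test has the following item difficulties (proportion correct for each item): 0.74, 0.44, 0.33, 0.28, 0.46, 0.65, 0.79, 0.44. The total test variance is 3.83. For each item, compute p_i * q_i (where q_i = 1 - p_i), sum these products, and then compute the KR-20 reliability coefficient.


For each item, compute p_i * q_i:
  Item 1: 0.74 * 0.26 = 0.1924
  Item 2: 0.44 * 0.56 = 0.2464
  Item 3: 0.33 * 0.67 = 0.2211
  Item 4: 0.28 * 0.72 = 0.2016
  Item 5: 0.46 * 0.54 = 0.2484
  Item 6: 0.65 * 0.35 = 0.2275
  Item 7: 0.79 * 0.21 = 0.1659
  Item 8: 0.44 * 0.56 = 0.2464
Sum(p_i * q_i) = 0.1924 + 0.2464 + 0.2211 + 0.2016 + 0.2484 + 0.2275 + 0.1659 + 0.2464 = 1.7497
KR-20 = (k/(k-1)) * (1 - Sum(p_i*q_i) / Var_total)
= (8/7) * (1 - 1.7497/3.83)
= 1.1429 * 0.5432
KR-20 = 0.6208

0.6208


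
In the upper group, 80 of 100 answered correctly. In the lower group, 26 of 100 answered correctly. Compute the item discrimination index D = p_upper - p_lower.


p_upper = 80/100 = 0.8
p_lower = 26/100 = 0.26
D = 0.8 - 0.26 = 0.54

0.54


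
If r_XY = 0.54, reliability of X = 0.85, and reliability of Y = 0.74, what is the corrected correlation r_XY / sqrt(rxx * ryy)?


r_corrected = rxy / sqrt(rxx * ryy)
= 0.54 / sqrt(0.85 * 0.74)
= 0.54 / sqrt(0.629)
= 0.54 / 0.793095
r_corrected = 0.6809

0.6809


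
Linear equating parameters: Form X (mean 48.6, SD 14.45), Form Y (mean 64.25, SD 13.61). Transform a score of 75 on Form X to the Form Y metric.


slope = SD_Y / SD_X = 13.61 / 14.45 ~ 0.9419
intercept = mean_Y - slope * mean_X = 64.25 - (13.61 / 14.45) * 48.6 ~ 18.4752
Y = slope * X + intercept. To avoid rounding drift from the rounded slope/intercept, evaluate the equivalent form Y = mean_Y + SD_Y * (X - mean_X) / SD_X at full precision:
Y = 64.25 + 13.61 * (75 - 48.6) / 14.45
Y = 64.25 + 13.61 * 26.4 / 14.45
Y = 64.25 + 359.304 / 14.45
Y = 64.25 + 24.8653
Y = 89.1153

89.1153


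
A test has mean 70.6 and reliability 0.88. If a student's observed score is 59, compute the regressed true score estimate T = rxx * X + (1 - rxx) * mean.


T_est = rxx * X + (1 - rxx) * mean
T_est = 0.88 * 59 + 0.12 * 70.6
T_est = 51.92 + 8.472
T_est = 60.392

60.392


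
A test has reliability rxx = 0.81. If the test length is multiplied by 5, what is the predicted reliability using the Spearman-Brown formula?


r_new = (n * rxx) / (1 + (n-1) * rxx)
r_new = (5 * 0.81) / (1 + 4 * 0.81)
r_new = 4.05 / 4.24
r_new = 0.9552

0.9552


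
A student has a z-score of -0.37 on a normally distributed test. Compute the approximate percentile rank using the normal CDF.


CDF(z) = 0.5 * (1 + erf(z/sqrt(2)))
erf(-0.2616) = -0.2886
CDF = 0.3557
Percentile rank = 0.3557 * 100 = 35.57

35.57


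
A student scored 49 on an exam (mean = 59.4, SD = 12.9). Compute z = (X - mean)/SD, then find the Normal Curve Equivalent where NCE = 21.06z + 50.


z = (X - mean) / SD = (49 - 59.4) / 12.9
z = -10.4 / 12.9
z = -0.8062
NCE = NCE = 21.06z + 50
Carry z at full precision (z = -10.4 / 12.9) into the conversion:
NCE = 21.06 * (-10.4 / 12.9) + 50 = -219.024 / 12.9 + 50
NCE = -16.9786 + 50
NCE = 33.0214

33.0214


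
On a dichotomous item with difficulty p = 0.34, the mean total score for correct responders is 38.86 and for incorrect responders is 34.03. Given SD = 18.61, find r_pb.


q = 1 - p = 0.66
rpb = ((M1 - M0) / SD) * sqrt(p * q)
rpb = ((38.86 - 34.03) / 18.61) * sqrt(0.34 * 0.66)
rpb = 0.1229

0.1229


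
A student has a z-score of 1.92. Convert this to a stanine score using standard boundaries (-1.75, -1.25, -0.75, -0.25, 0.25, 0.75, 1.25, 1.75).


Stanine boundaries: [-1.75, -1.25, -0.75, -0.25, 0.25, 0.75, 1.25, 1.75]
z = 1.92
Check each boundary:
  z >= -1.75 -> could be stanine 2
  z >= -1.25 -> could be stanine 3
  z >= -0.75 -> could be stanine 4
  z >= -0.25 -> could be stanine 5
  z >= 0.25 -> could be stanine 6
  z >= 0.75 -> could be stanine 7
  z >= 1.25 -> could be stanine 8
  z >= 1.75 -> could be stanine 9
Highest qualifying boundary gives stanine = 9

9


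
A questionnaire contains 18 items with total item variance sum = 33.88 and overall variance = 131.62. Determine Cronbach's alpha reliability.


alpha = (k/(k-1)) * (1 - sum(si^2)/s_total^2)
= (18/17) * (1 - 33.88/131.62)
alpha = 0.7863

0.7863


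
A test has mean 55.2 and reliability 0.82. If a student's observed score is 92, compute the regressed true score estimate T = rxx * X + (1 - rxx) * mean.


T_est = rxx * X + (1 - rxx) * mean
T_est = 0.82 * 92 + 0.18 * 55.2
T_est = 75.44 + 9.936
T_est = 85.376

85.376


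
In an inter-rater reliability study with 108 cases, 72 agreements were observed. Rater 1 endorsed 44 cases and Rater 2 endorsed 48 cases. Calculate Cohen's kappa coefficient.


P_o = 72/108 = 0.666667
P_e = (44*48 + 64*60) / 11664 = 0.510288
kappa = (P_o - P_e) / (1 - P_e)
kappa = (0.666667 - 0.510288) / (1 - 0.510288)
kappa = 0.3193

0.3193


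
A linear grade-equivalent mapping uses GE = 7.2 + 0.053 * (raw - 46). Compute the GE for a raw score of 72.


raw - median = 72 - 46 = 26
slope * diff = 0.053 * 26 = 1.378
GE = 7.2 + 1.378
GE = 8.578

8.578


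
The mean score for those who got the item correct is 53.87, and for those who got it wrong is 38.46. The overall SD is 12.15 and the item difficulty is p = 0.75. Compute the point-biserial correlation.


q = 1 - p = 0.25
rpb = ((M1 - M0) / SD) * sqrt(p * q)
rpb = ((53.87 - 38.46) / 12.15) * sqrt(0.75 * 0.25)
rpb = 0.5492

0.5492


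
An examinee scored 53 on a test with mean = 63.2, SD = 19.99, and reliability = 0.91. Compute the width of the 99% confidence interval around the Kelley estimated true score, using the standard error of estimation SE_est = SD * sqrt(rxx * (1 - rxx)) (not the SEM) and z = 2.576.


True score estimate = 0.91*53 + 0.09*63.2 = 53.918
SE_est = SD * sqrt(rxx * (1 - rxx)) = 19.99 * sqrt(0.91 * 0.09) = 19.99 * sqrt(0.0819) = 5.720773
CI = T_est +/- z * SE_est, so width = 2 * z * SE_est = 2 * 2.576 * 5.720773
Width = 29.4734

29.4734


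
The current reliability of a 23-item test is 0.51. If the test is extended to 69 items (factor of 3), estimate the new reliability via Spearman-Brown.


r_new = (n * rxx) / (1 + (n-1) * rxx)
r_new = (3 * 0.51) / (1 + 2 * 0.51)
r_new = 1.53 / 2.02
r_new = 0.7574

0.7574


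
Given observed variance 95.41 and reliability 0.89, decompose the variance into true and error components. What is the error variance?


var_true = rxx * var_obs = 0.89 * 95.41 = 84.9149
var_error = var_obs - var_true
var_error = 95.41 - 84.9149
var_error = 10.4951

10.4951


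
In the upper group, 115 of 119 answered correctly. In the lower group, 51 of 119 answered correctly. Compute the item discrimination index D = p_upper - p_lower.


p_upper = 115/119 = 0.9664
p_lower = 51/119 = 0.4286
D = 0.9664 - 0.4286 = 0.5378

0.5378


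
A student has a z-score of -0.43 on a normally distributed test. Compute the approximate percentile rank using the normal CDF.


CDF(z) = 0.5 * (1 + erf(z/sqrt(2)))
erf(-0.3041) = -0.3328
CDF = 0.3336
Percentile rank = 0.3336 * 100 = 33.36

33.36


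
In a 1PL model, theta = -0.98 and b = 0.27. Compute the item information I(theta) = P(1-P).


P = 1/(1+exp(-(-0.98-0.27))) = 0.2227
I = P*(1-P) = 0.2227 * 0.7773
I = 0.1731

0.1731


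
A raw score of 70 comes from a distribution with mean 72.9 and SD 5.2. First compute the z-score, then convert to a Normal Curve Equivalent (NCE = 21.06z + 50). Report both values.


z = (X - mean) / SD = (70 - 72.9) / 5.2
z = -2.9 / 5.2
z = -0.5577
NCE = NCE = 21.06z + 50
Carry z at full precision (z = -2.9 / 5.2) into the conversion:
NCE = 21.06 * (-2.9 / 5.2) + 50 = -61.074 / 5.2 + 50
NCE = -11.745 + 50
NCE = 38.255

38.255


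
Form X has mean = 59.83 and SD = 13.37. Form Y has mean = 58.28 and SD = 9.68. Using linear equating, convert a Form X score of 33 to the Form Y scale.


slope = SD_Y / SD_X = 9.68 / 13.37 ~ 0.724
intercept = mean_Y - slope * mean_X = 58.28 - (9.68 / 13.37) * 59.83 ~ 14.9625
Y = slope * X + intercept. To avoid rounding drift from the rounded slope/intercept, evaluate the equivalent form Y = mean_Y + SD_Y * (X - mean_X) / SD_X at full precision:
Y = 58.28 + 9.68 * (33 - 59.83) / 13.37
Y = 58.28 - 9.68 * 26.83 / 13.37
Y = 58.28 - 259.7144 / 13.37
Y = 58.28 - 19.4252
Y = 38.8548

38.8548


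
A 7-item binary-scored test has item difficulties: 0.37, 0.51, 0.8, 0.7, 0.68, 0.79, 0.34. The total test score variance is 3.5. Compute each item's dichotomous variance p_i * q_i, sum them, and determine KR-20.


For each item, compute p_i * q_i:
  Item 1: 0.37 * 0.63 = 0.2331
  Item 2: 0.51 * 0.49 = 0.2499
  Item 3: 0.8 * 0.2 = 0.16
  Item 4: 0.7 * 0.3 = 0.21
  Item 5: 0.68 * 0.32 = 0.2176
  Item 6: 0.79 * 0.21 = 0.1659
  Item 7: 0.34 * 0.66 = 0.2244
Sum(p_i * q_i) = 0.2331 + 0.2499 + 0.16 + 0.21 + 0.2176 + 0.1659 + 0.2244 = 1.4609
KR-20 = (k/(k-1)) * (1 - Sum(p_i*q_i) / Var_total)
= (7/6) * (1 - 1.4609/3.5)
= 1.1667 * 0.5826
KR-20 = 0.6797

0.6797


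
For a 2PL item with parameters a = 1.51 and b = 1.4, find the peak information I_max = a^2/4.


For 2PL, max info at theta = b = 1.4
I_max = a^2 / 4 = 1.51^2 / 4
= 2.2801 / 4
I_max = 0.57

0.57


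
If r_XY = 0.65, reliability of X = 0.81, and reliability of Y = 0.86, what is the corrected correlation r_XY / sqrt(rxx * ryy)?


r_corrected = rxy / sqrt(rxx * ryy)
= 0.65 / sqrt(0.81 * 0.86)
= 0.65 / sqrt(0.6966)
= 0.65 / 0.834626
r_corrected = 0.7788

0.7788


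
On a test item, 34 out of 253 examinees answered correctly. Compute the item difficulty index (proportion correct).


Item difficulty p = number correct / total examinees
p = 34 / 253
p = 0.1344

0.1344


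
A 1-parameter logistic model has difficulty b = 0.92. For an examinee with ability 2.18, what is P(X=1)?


theta - b = 2.18 - 0.92 = 1.26
exp(-(theta - b)) = exp(-1.26) = 0.2837
P = 1 / (1 + 0.2837)
P = 0.779

0.779


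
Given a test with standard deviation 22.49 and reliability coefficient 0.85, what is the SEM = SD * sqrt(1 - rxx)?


SEM = SD * sqrt(1 - rxx)
SEM = 22.49 * sqrt(1 - 0.85)
SEM = 22.49 * sqrt(0.15) = 22.49 * 0.387298
SEM = 8.7103

8.7103


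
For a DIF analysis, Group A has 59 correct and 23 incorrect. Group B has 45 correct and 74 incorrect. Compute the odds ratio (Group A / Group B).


Odds_A = 59/23 = 2.5652
Odds_B = 45/74 = 0.6081
OR = Odds_A / Odds_B = 2.5652 / 0.6081
Exactly, OR = (59 * 74) / (23 * 45) = 4366 / 1035
OR = 4.2184

4.2184


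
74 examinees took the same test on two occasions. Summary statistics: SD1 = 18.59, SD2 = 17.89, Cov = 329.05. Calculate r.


r = cov(X,Y) / (SD_X * SD_Y)
r = 329.05 / (18.59 * 17.89)
r = 329.05 / 332.5751
r = 0.9894

0.9894


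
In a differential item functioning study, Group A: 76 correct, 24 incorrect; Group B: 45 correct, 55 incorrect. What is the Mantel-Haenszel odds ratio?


Odds_A = 76/24 = 3.1667
Odds_B = 45/55 = 0.8182
OR = Odds_A / Odds_B = 3.1667 / 0.8182
Exactly, OR = (76 * 55) / (24 * 45) = 4180 / 1080
OR = 3.8704

3.8704


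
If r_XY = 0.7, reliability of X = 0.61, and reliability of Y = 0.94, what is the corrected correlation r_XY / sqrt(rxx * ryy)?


r_corrected = rxy / sqrt(rxx * ryy)
= 0.7 / sqrt(0.61 * 0.94)
= 0.7 / sqrt(0.5734)
= 0.7 / 0.757232
r_corrected = 0.9244

0.9244


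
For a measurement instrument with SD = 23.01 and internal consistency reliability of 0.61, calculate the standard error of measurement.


SEM = SD * sqrt(1 - rxx)
SEM = 23.01 * sqrt(1 - 0.61)
SEM = 23.01 * sqrt(0.39) = 23.01 * 0.6245
SEM = 14.3697

14.3697


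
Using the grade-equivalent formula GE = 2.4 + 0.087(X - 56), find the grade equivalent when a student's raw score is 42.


raw - median = 42 - 56 = -14
slope * diff = 0.087 * -14 = -1.218
GE = 2.4 + -1.218
GE = 1.182

1.182


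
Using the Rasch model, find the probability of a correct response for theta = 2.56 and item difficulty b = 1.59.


theta - b = 2.56 - 1.59 = 0.97
exp(-(theta - b)) = exp(-0.97) = 0.3791
P = 1 / (1 + 0.3791)
P = 0.7251

0.7251


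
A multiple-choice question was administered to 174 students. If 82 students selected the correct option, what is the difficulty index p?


Item difficulty p = number correct / total examinees
p = 82 / 174
p = 0.4713

0.4713


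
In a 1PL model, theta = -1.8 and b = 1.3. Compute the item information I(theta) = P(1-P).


P = 1/(1+exp(-(-1.8-1.3))) = 0.0431
I = P*(1-P) = 0.0431 * 0.9569
I = 0.0412

0.0412


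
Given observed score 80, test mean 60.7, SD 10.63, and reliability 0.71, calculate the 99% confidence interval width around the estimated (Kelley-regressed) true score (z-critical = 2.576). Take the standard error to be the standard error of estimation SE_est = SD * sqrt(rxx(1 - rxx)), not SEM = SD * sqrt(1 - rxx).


True score estimate = 0.71*80 + 0.29*60.7 = 74.403
SE_est = SD * sqrt(rxx * (1 - rxx)) = 10.63 * sqrt(0.71 * 0.29) = 10.63 * sqrt(0.2059) = 4.823491
CI = T_est +/- z * SE_est, so width = 2 * z * SE_est = 2 * 2.576 * 4.823491
Width = 24.8506

24.8506


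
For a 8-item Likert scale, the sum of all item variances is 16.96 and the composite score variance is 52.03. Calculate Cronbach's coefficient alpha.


alpha = (k/(k-1)) * (1 - sum(si^2)/s_total^2)
= (8/7) * (1 - 16.96/52.03)
alpha = 0.7703

0.7703


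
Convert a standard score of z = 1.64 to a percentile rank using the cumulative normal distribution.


CDF(z) = 0.5 * (1 + erf(z/sqrt(2)))
erf(1.1597) = 0.899
CDF = 0.9495
Percentile rank = 0.9495 * 100 = 94.95

94.95


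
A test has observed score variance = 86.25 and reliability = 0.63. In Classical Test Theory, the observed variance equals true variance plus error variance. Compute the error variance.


var_true = rxx * var_obs = 0.63 * 86.25 = 54.3375
var_error = var_obs - var_true
var_error = 86.25 - 54.3375
var_error = 31.9125

31.9125


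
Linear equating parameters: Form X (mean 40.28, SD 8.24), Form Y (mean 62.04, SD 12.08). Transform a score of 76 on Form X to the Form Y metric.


slope = SD_Y / SD_X = 12.08 / 8.24 ~ 1.466
intercept = mean_Y - slope * mean_X = 62.04 - (12.08 / 8.24) * 40.28 ~ 2.9887
Y = slope * X + intercept. To avoid rounding drift from the rounded slope/intercept, evaluate the equivalent form Y = mean_Y + SD_Y * (X - mean_X) / SD_X at full precision:
Y = 62.04 + 12.08 * (76 - 40.28) / 8.24
Y = 62.04 + 12.08 * 35.72 / 8.24
Y = 62.04 + 431.4976 / 8.24
Y = 62.04 + 52.3662
Y = 114.4062

114.4062


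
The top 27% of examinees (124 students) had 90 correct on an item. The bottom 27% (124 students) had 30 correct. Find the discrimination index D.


p_upper = 90/124 = 0.7258
p_lower = 30/124 = 0.2419
D = 0.7258 - 0.2419 = 0.4839

0.4839


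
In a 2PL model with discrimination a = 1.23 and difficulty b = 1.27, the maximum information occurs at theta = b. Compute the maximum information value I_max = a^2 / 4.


For 2PL, max info at theta = b = 1.27
I_max = a^2 / 4 = 1.23^2 / 4
= 1.5129 / 4
I_max = 0.3782

0.3782


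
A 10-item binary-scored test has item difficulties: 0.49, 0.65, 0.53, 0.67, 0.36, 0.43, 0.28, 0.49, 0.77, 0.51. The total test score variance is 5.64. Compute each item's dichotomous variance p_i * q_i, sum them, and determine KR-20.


For each item, compute p_i * q_i:
  Item 1: 0.49 * 0.51 = 0.2499
  Item 2: 0.65 * 0.35 = 0.2275
  Item 3: 0.53 * 0.47 = 0.2491
  Item 4: 0.67 * 0.33 = 0.2211
  Item 5: 0.36 * 0.64 = 0.2304
  Item 6: 0.43 * 0.57 = 0.2451
  Item 7: 0.28 * 0.72 = 0.2016
  Item 8: 0.49 * 0.51 = 0.2499
  Item 9: 0.77 * 0.23 = 0.1771
  Item 10: 0.51 * 0.49 = 0.2499
Sum(p_i * q_i) = 0.2499 + 0.2275 + 0.2491 + 0.2211 + 0.2304 + 0.2451 + 0.2016 + 0.2499 + 0.1771 + 0.2499 = 2.3016
KR-20 = (k/(k-1)) * (1 - Sum(p_i*q_i) / Var_total)
= (10/9) * (1 - 2.3016/5.64)
= 1.1111 * 0.5919
KR-20 = 0.6577

0.6577


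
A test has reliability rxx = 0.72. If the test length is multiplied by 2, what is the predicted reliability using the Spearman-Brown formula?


r_new = (n * rxx) / (1 + (n-1) * rxx)
r_new = (2 * 0.72) / (1 + 1 * 0.72)
r_new = 1.44 / 1.72
r_new = 0.8372

0.8372


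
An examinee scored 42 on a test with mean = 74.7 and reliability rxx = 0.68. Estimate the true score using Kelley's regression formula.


T_est = rxx * X + (1 - rxx) * mean
T_est = 0.68 * 42 + 0.32 * 74.7
T_est = 28.56 + 23.904
T_est = 52.464

52.464


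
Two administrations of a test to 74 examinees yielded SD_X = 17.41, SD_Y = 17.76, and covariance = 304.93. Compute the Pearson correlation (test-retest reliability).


r = cov(X,Y) / (SD_X * SD_Y)
r = 304.93 / (17.41 * 17.76)
r = 304.93 / 309.2016
r = 0.9862

0.9862


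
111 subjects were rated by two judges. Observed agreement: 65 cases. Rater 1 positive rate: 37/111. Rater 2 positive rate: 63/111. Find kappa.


P_o = 65/111 = 0.585586
P_e = (37*63 + 74*48) / 12321 = 0.477477
kappa = (P_o - P_e) / (1 - P_e)
kappa = (0.585586 - 0.477477) / (1 - 0.477477)
kappa = 0.2069

0.2069


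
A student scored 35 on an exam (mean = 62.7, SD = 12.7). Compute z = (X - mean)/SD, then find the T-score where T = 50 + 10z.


z = (X - mean) / SD = (35 - 62.7) / 12.7
z = -27.7 / 12.7
z = -2.1811
T-score = T = 50 + 10z
Carry z at full precision (z = -27.7 / 12.7) into the conversion:
T-score = 50 + 10 * (-27.7 / 12.7) = 50 + -277 / 12.7
T-score = 50 + -21.811
T-score = 28.189

28.189


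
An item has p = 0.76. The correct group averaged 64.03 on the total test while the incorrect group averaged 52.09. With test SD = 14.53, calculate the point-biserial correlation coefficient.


q = 1 - p = 0.24
rpb = ((M1 - M0) / SD) * sqrt(p * q)
rpb = ((64.03 - 52.09) / 14.53) * sqrt(0.76 * 0.24)
rpb = 0.351

0.351


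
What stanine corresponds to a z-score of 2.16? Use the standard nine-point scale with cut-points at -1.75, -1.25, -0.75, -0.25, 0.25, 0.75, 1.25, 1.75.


Stanine boundaries: [-1.75, -1.25, -0.75, -0.25, 0.25, 0.75, 1.25, 1.75]
z = 2.16
Check each boundary:
  z >= -1.75 -> could be stanine 2
  z >= -1.25 -> could be stanine 3
  z >= -0.75 -> could be stanine 4
  z >= -0.25 -> could be stanine 5
  z >= 0.25 -> could be stanine 6
  z >= 0.75 -> could be stanine 7
  z >= 1.25 -> could be stanine 8
  z >= 1.75 -> could be stanine 9
Highest qualifying boundary gives stanine = 9

9


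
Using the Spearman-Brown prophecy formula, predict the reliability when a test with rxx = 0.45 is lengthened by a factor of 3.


r_new = (n * rxx) / (1 + (n-1) * rxx)
r_new = (3 * 0.45) / (1 + 2 * 0.45)
r_new = 1.35 / 1.9
r_new = 0.7105

0.7105


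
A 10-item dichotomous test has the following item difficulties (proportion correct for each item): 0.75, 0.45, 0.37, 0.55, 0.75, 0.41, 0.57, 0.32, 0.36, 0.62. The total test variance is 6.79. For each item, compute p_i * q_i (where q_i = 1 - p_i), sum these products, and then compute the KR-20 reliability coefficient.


For each item, compute p_i * q_i:
  Item 1: 0.75 * 0.25 = 0.1875
  Item 2: 0.45 * 0.55 = 0.2475
  Item 3: 0.37 * 0.63 = 0.2331
  Item 4: 0.55 * 0.45 = 0.2475
  Item 5: 0.75 * 0.25 = 0.1875
  Item 6: 0.41 * 0.59 = 0.2419
  Item 7: 0.57 * 0.43 = 0.2451
  Item 8: 0.32 * 0.68 = 0.2176
  Item 9: 0.36 * 0.64 = 0.2304
  Item 10: 0.62 * 0.38 = 0.2356
Sum(p_i * q_i) = 0.1875 + 0.2475 + 0.2331 + 0.2475 + 0.1875 + 0.2419 + 0.2451 + 0.2176 + 0.2304 + 0.2356 = 2.2737
KR-20 = (k/(k-1)) * (1 - Sum(p_i*q_i) / Var_total)
= (10/9) * (1 - 2.2737/6.79)
= 1.1111 * 0.6651
KR-20 = 0.739

0.739


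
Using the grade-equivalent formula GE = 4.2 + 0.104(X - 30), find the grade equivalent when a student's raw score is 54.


raw - median = 54 - 30 = 24
slope * diff = 0.104 * 24 = 2.496
GE = 4.2 + 2.496
GE = 6.696

6.696


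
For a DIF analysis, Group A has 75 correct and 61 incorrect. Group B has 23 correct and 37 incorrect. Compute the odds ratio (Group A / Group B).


Odds_A = 75/61 = 1.2295
Odds_B = 23/37 = 0.6216
OR = Odds_A / Odds_B = 1.2295 / 0.6216
Exactly, OR = (75 * 37) / (61 * 23) = 2775 / 1403
OR = 1.9779

1.9779


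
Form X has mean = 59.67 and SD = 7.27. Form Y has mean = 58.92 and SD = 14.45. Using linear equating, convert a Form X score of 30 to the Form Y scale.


slope = SD_Y / SD_X = 14.45 / 7.27 ~ 1.9876
intercept = mean_Y - slope * mean_X = 58.92 - (14.45 / 7.27) * 59.67 ~ -59.6813
Y = slope * X + intercept. To avoid rounding drift from the rounded slope/intercept, evaluate the equivalent form Y = mean_Y + SD_Y * (X - mean_X) / SD_X at full precision:
Y = 58.92 + 14.45 * (30 - 59.67) / 7.27
Y = 58.92 - 14.45 * 29.67 / 7.27
Y = 58.92 - 428.7315 / 7.27
Y = 58.92 - 58.9727
Y = -0.0527

-0.0527


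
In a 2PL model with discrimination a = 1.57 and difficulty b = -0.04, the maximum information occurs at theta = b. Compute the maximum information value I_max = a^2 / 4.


For 2PL, max info at theta = b = -0.04
I_max = a^2 / 4 = 1.57^2 / 4
= 2.4649 / 4
I_max = 0.6162

0.6162


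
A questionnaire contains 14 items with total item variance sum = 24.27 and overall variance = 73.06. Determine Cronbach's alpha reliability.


alpha = (k/(k-1)) * (1 - sum(si^2)/s_total^2)
= (14/13) * (1 - 24.27/73.06)
alpha = 0.7192

0.7192


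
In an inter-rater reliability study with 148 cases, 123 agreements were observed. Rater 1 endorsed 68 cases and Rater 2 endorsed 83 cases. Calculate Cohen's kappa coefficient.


P_o = 123/148 = 0.831081
P_e = (68*83 + 80*65) / 21904 = 0.495069
kappa = (P_o - P_e) / (1 - P_e)
kappa = (0.831081 - 0.495069) / (1 - 0.495069)
kappa = 0.6655

0.6655


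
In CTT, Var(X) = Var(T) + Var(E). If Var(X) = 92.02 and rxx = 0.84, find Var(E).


var_true = rxx * var_obs = 0.84 * 92.02 = 77.2968
var_error = var_obs - var_true
var_error = 92.02 - 77.2968
var_error = 14.7232

14.7232


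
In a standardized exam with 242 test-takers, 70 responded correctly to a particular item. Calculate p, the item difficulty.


Item difficulty p = number correct / total examinees
p = 70 / 242
p = 0.2893

0.2893


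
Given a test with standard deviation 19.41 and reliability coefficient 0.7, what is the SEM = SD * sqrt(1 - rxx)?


SEM = SD * sqrt(1 - rxx)
SEM = 19.41 * sqrt(1 - 0.7)
SEM = 19.41 * sqrt(0.3) = 19.41 * 0.547723
SEM = 10.6313

10.6313


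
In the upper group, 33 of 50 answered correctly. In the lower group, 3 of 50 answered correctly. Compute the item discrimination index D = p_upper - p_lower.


p_upper = 33/50 = 0.66
p_lower = 3/50 = 0.06
D = 0.66 - 0.06 = 0.6

0.6


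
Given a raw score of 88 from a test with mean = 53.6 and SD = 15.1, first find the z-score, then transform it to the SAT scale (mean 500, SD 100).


z = (X - mean) / SD = (88 - 53.6) / 15.1
z = 34.4 / 15.1
z = 2.2781
SAT-scale = SAT = 500 + 100z
Carry z at full precision (z = 34.4 / 15.1) into the conversion:
SAT-scale = 500 + 100 * (34.4 / 15.1) = 500 + 3440 / 15.1
SAT-scale = 500 + 227.8146
SAT-scale = 727.8146

727.8146


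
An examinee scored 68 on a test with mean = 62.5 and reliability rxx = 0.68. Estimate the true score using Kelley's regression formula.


T_est = rxx * X + (1 - rxx) * mean
T_est = 0.68 * 68 + 0.32 * 62.5
T_est = 46.24 + 20.0
T_est = 66.24

66.24


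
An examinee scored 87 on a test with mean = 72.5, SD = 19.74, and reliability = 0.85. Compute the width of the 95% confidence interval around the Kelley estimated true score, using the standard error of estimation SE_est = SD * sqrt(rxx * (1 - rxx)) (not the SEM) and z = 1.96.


True score estimate = 0.85*87 + 0.15*72.5 = 84.825
SE_est = SD * sqrt(rxx * (1 - rxx)) = 19.74 * sqrt(0.85 * 0.15) = 19.74 * sqrt(0.1275) = 7.04859
CI = T_est +/- z * SE_est, so width = 2 * z * SE_est = 2 * 1.96 * 7.04859
Width = 27.6305

27.6305


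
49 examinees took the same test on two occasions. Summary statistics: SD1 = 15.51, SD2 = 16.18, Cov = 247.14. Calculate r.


r = cov(X,Y) / (SD_X * SD_Y)
r = 247.14 / (15.51 * 16.18)
r = 247.14 / 250.9518
r = 0.9848

0.9848


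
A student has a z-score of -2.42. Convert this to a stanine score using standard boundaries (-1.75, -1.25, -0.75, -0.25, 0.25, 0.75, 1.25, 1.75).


Stanine boundaries: [-1.75, -1.25, -0.75, -0.25, 0.25, 0.75, 1.25, 1.75]
z = -2.42
Check each boundary:
  z < -1.75
  z < -1.25
  z < -0.75
  z < -0.25
  z < 0.25
  z < 0.75
  z < 1.25
  z < 1.75
Highest qualifying boundary gives stanine = 1

1


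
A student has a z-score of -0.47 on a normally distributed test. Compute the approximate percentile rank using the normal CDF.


CDF(z) = 0.5 * (1 + erf(z/sqrt(2)))
erf(-0.3323) = -0.3616
CDF = 0.3192
Percentile rank = 0.3192 * 100 = 31.92

31.92


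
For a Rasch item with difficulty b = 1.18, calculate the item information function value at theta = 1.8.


P = 1/(1+exp(-(1.8-1.18))) = 0.6502
I = P*(1-P) = 0.6502 * 0.3498
I = 0.2274

0.2274


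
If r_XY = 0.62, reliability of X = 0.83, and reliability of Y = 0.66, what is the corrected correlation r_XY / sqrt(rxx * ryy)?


r_corrected = rxy / sqrt(rxx * ryy)
= 0.62 / sqrt(0.83 * 0.66)
= 0.62 / sqrt(0.5478)
= 0.62 / 0.740135
r_corrected = 0.8377

0.8377


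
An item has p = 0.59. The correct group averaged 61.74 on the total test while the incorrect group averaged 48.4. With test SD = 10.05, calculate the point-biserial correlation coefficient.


q = 1 - p = 0.41
rpb = ((M1 - M0) / SD) * sqrt(p * q)
rpb = ((61.74 - 48.4) / 10.05) * sqrt(0.59 * 0.41)
rpb = 0.6528

0.6528


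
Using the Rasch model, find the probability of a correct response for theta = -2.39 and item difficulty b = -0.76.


theta - b = -2.39 - -0.76 = -1.63
exp(-(theta - b)) = exp(1.63) = 5.1039
P = 1 / (1 + 5.1039)
P = 0.1638

0.1638


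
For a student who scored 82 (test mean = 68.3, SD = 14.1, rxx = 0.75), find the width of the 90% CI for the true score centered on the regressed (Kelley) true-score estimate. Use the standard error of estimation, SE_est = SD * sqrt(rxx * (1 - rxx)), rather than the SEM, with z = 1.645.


True score estimate = 0.75*82 + 0.25*68.3 = 78.575
SE_est = SD * sqrt(rxx * (1 - rxx)) = 14.1 * sqrt(0.75 * 0.25) = 14.1 * sqrt(0.1875) = 6.105479
CI = T_est +/- z * SE_est, so width = 2 * z * SE_est = 2 * 1.645 * 6.105479
Width = 20.087

20.087


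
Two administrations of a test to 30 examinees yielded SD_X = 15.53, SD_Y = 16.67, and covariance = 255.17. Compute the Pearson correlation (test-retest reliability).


r = cov(X,Y) / (SD_X * SD_Y)
r = 255.17 / (15.53 * 16.67)
r = 255.17 / 258.8851
r = 0.9856

0.9856


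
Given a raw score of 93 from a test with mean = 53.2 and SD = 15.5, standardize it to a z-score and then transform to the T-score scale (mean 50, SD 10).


z = (X - mean) / SD = (93 - 53.2) / 15.5
z = 39.8 / 15.5
z = 2.5677
T-score = T = 50 + 10z
Carry z at full precision (z = 39.8 / 15.5) into the conversion:
T-score = 50 + 10 * (39.8 / 15.5) = 50 + 398 / 15.5
T-score = 50 + 25.6774
T-score = 75.6774

75.6774


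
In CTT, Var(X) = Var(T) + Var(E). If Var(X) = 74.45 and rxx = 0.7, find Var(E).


var_true = rxx * var_obs = 0.7 * 74.45 = 52.115
var_error = var_obs - var_true
var_error = 74.45 - 52.115
var_error = 22.335

22.335


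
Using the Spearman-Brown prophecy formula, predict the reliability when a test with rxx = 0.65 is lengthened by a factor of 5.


r_new = (n * rxx) / (1 + (n-1) * rxx)
r_new = (5 * 0.65) / (1 + 4 * 0.65)
r_new = 3.25 / 3.6
r_new = 0.9028

0.9028


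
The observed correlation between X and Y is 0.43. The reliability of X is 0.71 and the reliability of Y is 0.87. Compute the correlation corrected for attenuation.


r_corrected = rxy / sqrt(rxx * ryy)
= 0.43 / sqrt(0.71 * 0.87)
= 0.43 / sqrt(0.6177)
= 0.43 / 0.785939
r_corrected = 0.5471

0.5471


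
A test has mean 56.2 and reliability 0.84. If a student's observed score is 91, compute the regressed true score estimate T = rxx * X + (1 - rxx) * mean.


T_est = rxx * X + (1 - rxx) * mean
T_est = 0.84 * 91 + 0.16 * 56.2
T_est = 76.44 + 8.992
T_est = 85.432

85.432


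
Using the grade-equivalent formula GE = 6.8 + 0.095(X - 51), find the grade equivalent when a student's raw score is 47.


raw - median = 47 - 51 = -4
slope * diff = 0.095 * -4 = -0.38
GE = 6.8 + -0.38
GE = 6.42

6.42


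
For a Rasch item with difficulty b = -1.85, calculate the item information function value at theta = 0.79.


P = 1/(1+exp(-(0.79--1.85))) = 0.9334
I = P*(1-P) = 0.9334 * 0.0666
I = 0.0622

0.0622


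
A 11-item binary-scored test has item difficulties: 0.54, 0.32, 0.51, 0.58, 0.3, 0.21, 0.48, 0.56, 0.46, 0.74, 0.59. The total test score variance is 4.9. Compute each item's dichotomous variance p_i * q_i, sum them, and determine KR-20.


For each item, compute p_i * q_i:
  Item 1: 0.54 * 0.46 = 0.2484
  Item 2: 0.32 * 0.68 = 0.2176
  Item 3: 0.51 * 0.49 = 0.2499
  Item 4: 0.58 * 0.42 = 0.2436
  Item 5: 0.3 * 0.7 = 0.21
  Item 6: 0.21 * 0.79 = 0.1659
  Item 7: 0.48 * 0.52 = 0.2496
  Item 8: 0.56 * 0.44 = 0.2464
  Item 9: 0.46 * 0.54 = 0.2484
  Item 10: 0.74 * 0.26 = 0.1924
  Item 11: 0.59 * 0.41 = 0.2419
Sum(p_i * q_i) = 0.2484 + 0.2176 + 0.2499 + 0.2436 + 0.21 + 0.1659 + 0.2496 + 0.2464 + 0.2484 + 0.1924 + 0.2419 = 2.5141
KR-20 = (k/(k-1)) * (1 - Sum(p_i*q_i) / Var_total)
= (11/10) * (1 - 2.5141/4.9)
= 1.1 * 0.4869
KR-20 = 0.5356

0.5356


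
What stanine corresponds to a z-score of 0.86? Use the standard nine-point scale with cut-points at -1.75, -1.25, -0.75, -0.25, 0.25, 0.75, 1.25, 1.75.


Stanine boundaries: [-1.75, -1.25, -0.75, -0.25, 0.25, 0.75, 1.25, 1.75]
z = 0.86
Check each boundary:
  z >= -1.75 -> could be stanine 2
  z >= -1.25 -> could be stanine 3
  z >= -0.75 -> could be stanine 4
  z >= -0.25 -> could be stanine 5
  z >= 0.25 -> could be stanine 6
  z >= 0.75 -> could be stanine 7
  z < 1.25
  z < 1.75
Highest qualifying boundary gives stanine = 7

7


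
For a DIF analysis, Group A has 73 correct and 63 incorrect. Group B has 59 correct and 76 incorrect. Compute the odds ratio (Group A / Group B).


Odds_A = 73/63 = 1.1587
Odds_B = 59/76 = 0.7763
OR = Odds_A / Odds_B = 1.1587 / 0.7763
Exactly, OR = (73 * 76) / (63 * 59) = 5548 / 3717
OR = 1.4926

1.4926


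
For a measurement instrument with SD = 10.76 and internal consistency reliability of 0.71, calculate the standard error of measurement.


SEM = SD * sqrt(1 - rxx)
SEM = 10.76 * sqrt(1 - 0.71)
SEM = 10.76 * sqrt(0.29) = 10.76 * 0.538516
SEM = 5.7944

5.7944


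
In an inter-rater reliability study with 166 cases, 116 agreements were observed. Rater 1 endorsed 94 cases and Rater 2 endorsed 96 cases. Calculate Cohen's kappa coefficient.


P_o = 116/166 = 0.698795
P_e = (94*96 + 72*70) / 27556 = 0.510379
kappa = (P_o - P_e) / (1 - P_e)
kappa = (0.698795 - 0.510379) / (1 - 0.510379)
kappa = 0.3848

0.3848


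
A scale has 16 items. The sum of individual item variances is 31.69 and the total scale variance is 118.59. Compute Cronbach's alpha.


alpha = (k/(k-1)) * (1 - sum(si^2)/s_total^2)
= (16/15) * (1 - 31.69/118.59)
alpha = 0.7816

0.7816


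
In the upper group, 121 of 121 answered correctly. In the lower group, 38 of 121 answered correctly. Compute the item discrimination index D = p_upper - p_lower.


p_upper = 121/121 = 1.0
p_lower = 38/121 = 0.314
D = 1.0 - 0.314 = 0.686

0.686


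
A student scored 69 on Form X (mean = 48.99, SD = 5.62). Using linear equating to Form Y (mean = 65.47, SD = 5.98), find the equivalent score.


slope = SD_Y / SD_X = 5.98 / 5.62 ~ 1.0641
intercept = mean_Y - slope * mean_X = 65.47 - (5.98 / 5.62) * 48.99 ~ 13.3419
Y = slope * X + intercept. To avoid rounding drift from the rounded slope/intercept, evaluate the equivalent form Y = mean_Y + SD_Y * (X - mean_X) / SD_X at full precision:
Y = 65.47 + 5.98 * (69 - 48.99) / 5.62
Y = 65.47 + 5.98 * 20.01 / 5.62
Y = 65.47 + 119.6598 / 5.62
Y = 65.47 + 21.2918
Y = 86.7618

86.7618


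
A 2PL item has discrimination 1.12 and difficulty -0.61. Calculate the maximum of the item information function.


For 2PL, max info at theta = b = -0.61
I_max = a^2 / 4 = 1.12^2 / 4
= 1.2544 / 4
I_max = 0.3136

0.3136


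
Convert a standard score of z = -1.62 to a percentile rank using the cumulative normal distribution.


CDF(z) = 0.5 * (1 + erf(z/sqrt(2)))
erf(-1.1455) = -0.8948
CDF = 0.0526
Percentile rank = 0.0526 * 100 = 5.26

5.26


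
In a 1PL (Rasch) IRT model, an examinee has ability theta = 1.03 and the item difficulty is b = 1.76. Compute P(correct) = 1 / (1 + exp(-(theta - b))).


theta - b = 1.03 - 1.76 = -0.73
exp(-(theta - b)) = exp(0.73) = 2.0751
P = 1 / (1 + 2.0751)
P = 0.3252

0.3252


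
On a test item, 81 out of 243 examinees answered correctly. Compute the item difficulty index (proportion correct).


Item difficulty p = number correct / total examinees
p = 81 / 243
p = 0.3333

0.3333


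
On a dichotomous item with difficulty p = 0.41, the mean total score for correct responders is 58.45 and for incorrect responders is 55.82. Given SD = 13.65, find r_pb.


q = 1 - p = 0.59
rpb = ((M1 - M0) / SD) * sqrt(p * q)
rpb = ((58.45 - 55.82) / 13.65) * sqrt(0.41 * 0.59)
rpb = 0.0948

0.0948
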